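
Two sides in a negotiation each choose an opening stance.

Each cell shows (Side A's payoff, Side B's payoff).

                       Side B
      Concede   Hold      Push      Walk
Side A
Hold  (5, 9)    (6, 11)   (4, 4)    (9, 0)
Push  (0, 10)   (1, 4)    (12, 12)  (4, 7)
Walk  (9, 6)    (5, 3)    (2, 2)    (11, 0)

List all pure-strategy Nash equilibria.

The pure Nash equilibria are (Hold, Hold), (Push, Push), (Walk, Concede).

Side A against Concede: payoffs 5, 0, 9 → best response Walk.
Side A against Hold: payoffs 6, 1, 5 → best response Hold.
Side A against Push: payoffs 4, 12, 2 → best response Push.
Side A against Walk: payoffs 9, 4, 11 → best response Walk.
Side B against Hold: payoffs 9, 11, 4, 0 → best response Hold.
Side B against Push: payoffs 10, 4, 12, 7 → best response Push.
Side B against Walk: payoffs 6, 3, 2, 0 → best response Concede.
Mutual best responses: (Hold, Hold); (Push, Push); (Walk, Concede).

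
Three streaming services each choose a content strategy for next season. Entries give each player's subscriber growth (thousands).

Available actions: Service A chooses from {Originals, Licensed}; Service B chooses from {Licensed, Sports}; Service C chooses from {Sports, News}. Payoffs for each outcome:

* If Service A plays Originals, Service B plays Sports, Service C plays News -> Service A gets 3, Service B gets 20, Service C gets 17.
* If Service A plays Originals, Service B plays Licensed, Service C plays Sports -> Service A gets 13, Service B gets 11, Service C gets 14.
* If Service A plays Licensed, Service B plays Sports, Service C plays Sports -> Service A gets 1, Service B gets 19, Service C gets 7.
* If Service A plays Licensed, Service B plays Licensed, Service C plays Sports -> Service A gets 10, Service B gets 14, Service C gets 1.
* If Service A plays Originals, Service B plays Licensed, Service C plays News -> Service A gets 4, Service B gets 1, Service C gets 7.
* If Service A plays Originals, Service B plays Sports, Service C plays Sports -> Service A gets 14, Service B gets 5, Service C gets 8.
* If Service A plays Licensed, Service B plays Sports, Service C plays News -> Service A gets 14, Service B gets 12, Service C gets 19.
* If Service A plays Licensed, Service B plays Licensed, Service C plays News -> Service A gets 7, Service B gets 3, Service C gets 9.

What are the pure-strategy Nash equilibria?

(Originals, Licensed, Sports), (Licensed, Sports, News)

Service A against (Licensed, Sports): payoffs 13, 10 → best response Originals.
Service A against (Licensed, News): payoffs 4, 7 → best response Licensed.
Service A against (Sports, Sports): payoffs 14, 1 → best response Originals.
Service A against (Sports, News): payoffs 3, 14 → best response Licensed.
Service B against (Originals, Sports): payoffs 11, 5 → best response Licensed.
Service B against (Originals, News): payoffs 1, 20 → best response Sports.
Service B against (Licensed, Sports): payoffs 14, 19 → best response Sports.
Service B against (Licensed, News): payoffs 3, 12 → best response Sports.
Service C against (Originals, Licensed): payoffs 14, 7 → best response Sports.
Service C against (Originals, Sports): payoffs 8, 17 → best response News.
Service C against (Licensed, Licensed): payoffs 1, 9 → best response News.
Service C against (Licensed, Sports): payoffs 7, 19 → best response News.
Mutual best responses: (Originals, Licensed, Sports); (Licensed, Sports, News).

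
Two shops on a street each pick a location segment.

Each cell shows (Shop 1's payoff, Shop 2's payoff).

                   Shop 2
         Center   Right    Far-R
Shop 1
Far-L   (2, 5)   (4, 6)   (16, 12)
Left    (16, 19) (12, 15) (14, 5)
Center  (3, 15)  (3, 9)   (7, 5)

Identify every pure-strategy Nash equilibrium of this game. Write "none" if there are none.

For each player, find the best response to each opponent profile; mutual best responses are the pure NE.
Shop 1 against Center: payoffs 2, 16, 3 → best response Left.
Shop 1 against Right: payoffs 4, 12, 3 → best response Left.
Shop 1 against Far-R: payoffs 16, 14, 7 → best response Far-L.
Shop 2 against Far-L: payoffs 5, 6, 12 → best response Far-R.
Shop 2 against Left: payoffs 19, 15, 5 → best response Center.
Shop 2 against Center: payoffs 15, 9, 5 → best response Center.
Mutual best responses: (Far-L, Far-R); (Left, Center).

(Far-L, Far-R) and (Left, Center)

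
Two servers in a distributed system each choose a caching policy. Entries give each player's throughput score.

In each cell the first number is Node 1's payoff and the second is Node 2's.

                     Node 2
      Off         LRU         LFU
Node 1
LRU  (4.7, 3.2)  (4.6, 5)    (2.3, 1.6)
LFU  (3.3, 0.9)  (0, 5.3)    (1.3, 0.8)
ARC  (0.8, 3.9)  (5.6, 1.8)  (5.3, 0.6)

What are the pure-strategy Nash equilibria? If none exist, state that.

No pure-strategy Nash equilibrium.

Mark each player's best response to every combination of opponents' strategies; a profile where every player is best-responding is a pure Nash equilibrium.
Node 1 against Off: payoffs 4.7, 3.3, 0.8 → best response LRU.
Node 1 against LRU: payoffs 4.6, 0, 5.6 → best response ARC.
Node 1 against LFU: payoffs 2.3, 1.3, 5.3 → best response ARC.
Node 2 against LRU: payoffs 3.2, 5, 1.6 → best response LRU.
Node 2 against LFU: payoffs 0.9, 5.3, 0.8 → best response LRU.
Node 2 against ARC: payoffs 3.9, 1.8, 0.6 → best response Off.
No profile is a mutual best response for all players.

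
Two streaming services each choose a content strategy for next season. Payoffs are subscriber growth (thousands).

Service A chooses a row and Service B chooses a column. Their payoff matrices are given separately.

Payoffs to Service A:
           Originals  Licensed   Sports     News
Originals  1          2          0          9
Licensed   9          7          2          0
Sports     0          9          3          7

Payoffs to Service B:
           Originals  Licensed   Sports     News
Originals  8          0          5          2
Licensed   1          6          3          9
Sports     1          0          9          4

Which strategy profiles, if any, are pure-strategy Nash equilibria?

(Originals, Originals): Service A can switch to Licensed (1 → 9). Not NE.
(Originals, Licensed): Service A can switch to Licensed (2 → 7). Not NE.
(Originals, Sports): Service A can switch to Licensed (0 → 2). Not NE.
(Originals, News): Service B can switch to Originals (2 → 8). Not NE.
(Licensed, Originals): Service B can switch to Licensed (1 → 6). Not NE.
(Licensed, Licensed): Service A can switch to Sports (7 → 9). Not NE.
(Sports, Sports): Service A gets 3, best alternative 2; Service B gets 9, best alternative 4. No profitable deviation — NE.
(The remaining 5 profiles each have a profitable deviation by the same check.)

Pure NE: (Sports, Sports)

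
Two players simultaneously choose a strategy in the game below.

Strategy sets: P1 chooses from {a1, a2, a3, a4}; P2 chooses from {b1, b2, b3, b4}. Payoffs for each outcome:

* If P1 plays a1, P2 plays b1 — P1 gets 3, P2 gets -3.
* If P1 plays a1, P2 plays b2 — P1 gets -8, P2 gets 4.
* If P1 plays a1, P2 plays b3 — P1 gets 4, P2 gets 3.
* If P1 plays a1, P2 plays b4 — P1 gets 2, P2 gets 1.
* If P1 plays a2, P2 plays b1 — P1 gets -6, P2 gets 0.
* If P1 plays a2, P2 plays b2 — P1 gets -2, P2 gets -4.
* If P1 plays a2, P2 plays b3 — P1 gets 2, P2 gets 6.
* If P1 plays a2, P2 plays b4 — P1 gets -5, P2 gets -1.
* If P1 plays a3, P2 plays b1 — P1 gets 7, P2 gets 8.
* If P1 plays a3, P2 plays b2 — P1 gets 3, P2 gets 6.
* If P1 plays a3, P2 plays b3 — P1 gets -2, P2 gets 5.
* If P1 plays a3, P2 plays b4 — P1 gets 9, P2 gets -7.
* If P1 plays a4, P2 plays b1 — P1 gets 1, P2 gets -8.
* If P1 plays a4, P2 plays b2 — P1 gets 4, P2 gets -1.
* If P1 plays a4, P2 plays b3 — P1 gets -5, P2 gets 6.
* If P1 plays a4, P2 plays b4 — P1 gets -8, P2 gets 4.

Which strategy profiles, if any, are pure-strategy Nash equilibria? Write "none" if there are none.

P1 against b1: payoffs 3, -6, 7, 1 → best response a3.
P1 against b2: payoffs -8, -2, 3, 4 → best response a4.
P1 against b3: payoffs 4, 2, -2, -5 → best response a1.
P1 against b4: payoffs 2, -5, 9, -8 → best response a3.
P2 against a1: payoffs -3, 4, 3, 1 → best response b2.
P2 against a2: payoffs 0, -4, 6, -1 → best response b3.
P2 against a3: payoffs 8, 6, 5, -7 → best response b1.
P2 against a4: payoffs -8, -1, 6, 4 → best response b3.
Mutual best responses: (a3, b1).

Pure NE: (a3, b1)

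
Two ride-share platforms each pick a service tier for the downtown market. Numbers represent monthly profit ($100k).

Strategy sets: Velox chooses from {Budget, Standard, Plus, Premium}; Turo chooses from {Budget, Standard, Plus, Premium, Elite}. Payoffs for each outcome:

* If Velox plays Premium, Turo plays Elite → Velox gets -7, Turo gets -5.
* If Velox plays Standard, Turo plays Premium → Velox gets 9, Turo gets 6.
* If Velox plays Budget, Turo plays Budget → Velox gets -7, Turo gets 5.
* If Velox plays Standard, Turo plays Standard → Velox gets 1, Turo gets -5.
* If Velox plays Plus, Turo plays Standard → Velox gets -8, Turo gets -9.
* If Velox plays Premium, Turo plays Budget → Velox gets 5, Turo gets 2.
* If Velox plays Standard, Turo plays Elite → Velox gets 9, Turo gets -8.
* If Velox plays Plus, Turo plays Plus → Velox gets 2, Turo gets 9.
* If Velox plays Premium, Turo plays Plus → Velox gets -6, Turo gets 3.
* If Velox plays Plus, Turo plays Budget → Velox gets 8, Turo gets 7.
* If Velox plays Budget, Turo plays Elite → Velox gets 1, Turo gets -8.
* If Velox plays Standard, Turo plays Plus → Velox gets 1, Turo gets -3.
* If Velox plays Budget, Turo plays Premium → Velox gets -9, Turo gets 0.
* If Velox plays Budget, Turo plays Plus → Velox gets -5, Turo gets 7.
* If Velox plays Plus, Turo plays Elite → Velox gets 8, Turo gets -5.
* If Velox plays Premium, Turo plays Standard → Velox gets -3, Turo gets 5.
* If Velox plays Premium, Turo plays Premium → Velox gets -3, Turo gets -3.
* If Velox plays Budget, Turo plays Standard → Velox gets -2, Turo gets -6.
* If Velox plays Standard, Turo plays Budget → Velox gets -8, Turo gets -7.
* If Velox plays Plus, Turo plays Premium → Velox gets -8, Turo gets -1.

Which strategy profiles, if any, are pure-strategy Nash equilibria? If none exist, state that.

Check each profile: it is a Nash equilibrium iff no player can strictly gain by switching unilaterally.
(Budget, Budget): Velox can switch to Plus (-7 → 8). Not NE.
(Budget, Standard): Velox can switch to Standard (-2 → 1). Not NE.
(Budget, Plus): Velox can switch to Standard (-5 → 1). Not NE.
(Budget, Premium): Velox can switch to Standard (-9 → 9). Not NE.
(Budget, Elite): Velox can switch to Standard (1 → 9). Not NE.
(Standard, Budget): Velox can switch to Budget (-8 → -7). Not NE.
(Standard, Standard): Turo can switch to Plus (-5 → -3). Not NE.
(Standard, Plus): Velox can switch to Plus (1 → 2). Not NE.
(Standard, Premium): Velox gets 9, best alternative -3; Turo gets 6, best alternative -3. No profitable deviation — NE.
(Standard, Elite): Turo can switch to Budget (-8 → -7). Not NE.
(Plus, Budget): Turo can switch to Plus (7 → 9). Not NE.
(Plus, Standard): Velox can switch to Budget (-8 → -2). Not NE.
(Plus, Plus): Velox gets 2, best alternative 1; Turo gets 9, best alternative 7. No profitable deviation — NE.
(Plus, Premium): Velox can switch to Standard (-8 → 9). Not NE.
(The remaining 6 profiles each have a profitable deviation by the same check.)

Pure-strategy Nash equilibria: (Standard, Premium) and (Plus, Plus)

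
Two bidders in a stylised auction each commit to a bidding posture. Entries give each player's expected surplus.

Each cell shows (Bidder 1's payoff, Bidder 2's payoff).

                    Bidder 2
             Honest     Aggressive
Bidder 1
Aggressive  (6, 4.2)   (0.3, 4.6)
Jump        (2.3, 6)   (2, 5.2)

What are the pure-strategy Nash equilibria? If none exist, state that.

Bidder 1 against Honest: payoffs 6, 2.3 → best response Aggressive.
Bidder 1 against Aggressive: payoffs 0.3, 2 → best response Jump.
Bidder 2 against Aggressive: payoffs 4.2, 4.6 → best response Aggressive.
Bidder 2 against Jump: payoffs 6, 5.2 → best response Honest.
No profile is a mutual best response for all players.

No pure-strategy Nash equilibrium.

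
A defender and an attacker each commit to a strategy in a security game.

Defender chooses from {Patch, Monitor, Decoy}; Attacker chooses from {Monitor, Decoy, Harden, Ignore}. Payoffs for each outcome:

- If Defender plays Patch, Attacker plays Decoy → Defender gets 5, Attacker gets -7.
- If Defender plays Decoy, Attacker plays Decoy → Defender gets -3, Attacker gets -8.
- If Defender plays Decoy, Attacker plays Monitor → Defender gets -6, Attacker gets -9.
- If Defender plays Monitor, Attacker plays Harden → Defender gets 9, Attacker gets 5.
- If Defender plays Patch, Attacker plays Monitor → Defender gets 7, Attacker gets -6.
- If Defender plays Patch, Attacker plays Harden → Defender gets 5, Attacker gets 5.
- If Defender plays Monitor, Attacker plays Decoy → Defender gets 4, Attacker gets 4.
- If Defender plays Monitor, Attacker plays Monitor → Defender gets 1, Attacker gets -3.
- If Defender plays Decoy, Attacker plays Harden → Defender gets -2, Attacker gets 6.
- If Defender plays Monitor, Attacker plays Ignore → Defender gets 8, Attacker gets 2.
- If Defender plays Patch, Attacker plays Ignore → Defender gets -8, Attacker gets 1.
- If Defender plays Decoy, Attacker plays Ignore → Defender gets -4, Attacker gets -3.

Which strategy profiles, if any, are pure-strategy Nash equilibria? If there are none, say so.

(Monitor, Harden)

Defender against Monitor: payoffs 7, 1, -6 → best response Patch.
Defender against Decoy: payoffs 5, 4, -3 → best response Patch.
Defender against Harden: payoffs 5, 9, -2 → best response Monitor.
Defender against Ignore: payoffs -8, 8, -4 → best response Monitor.
Attacker against Patch: payoffs -6, -7, 5, 1 → best response Harden.
Attacker against Monitor: payoffs -3, 4, 5, 2 → best response Harden.
Attacker against Decoy: payoffs -9, -8, 6, -3 → best response Harden.
Mutual best responses: (Monitor, Harden).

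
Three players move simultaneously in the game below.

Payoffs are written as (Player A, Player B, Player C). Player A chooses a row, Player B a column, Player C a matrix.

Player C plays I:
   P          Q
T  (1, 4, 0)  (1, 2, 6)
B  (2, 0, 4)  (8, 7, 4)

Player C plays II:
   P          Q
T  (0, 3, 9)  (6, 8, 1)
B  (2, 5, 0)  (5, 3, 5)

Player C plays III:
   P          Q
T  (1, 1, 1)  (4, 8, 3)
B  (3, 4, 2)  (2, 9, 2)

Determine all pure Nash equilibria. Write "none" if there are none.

Mark each player's best response to every combination of opponents' strategies; a profile where every player is best-responding is a pure Nash equilibrium.
Player A against (P, I): payoffs 1, 2 → best response B.
Player A against (P, II): payoffs 0, 2 → best response B.
Player A against (P, III): payoffs 1, 3 → best response B.
Player A against (Q, I): payoffs 1, 8 → best response B.
Player A against (Q, II): payoffs 6, 5 → best response T.
Player A against (Q, III): payoffs 4, 2 → best response T.
Player B against (T, I): payoffs 4, 2 → best response P.
Player B against (T, II): payoffs 3, 8 → best response Q.
Player B against (T, III): payoffs 1, 8 → best response Q.
Player B against (B, I): payoffs 0, 7 → best response Q.
Player B against (B, II): payoffs 5, 3 → best response P.
Player B against (B, III): payoffs 4, 9 → best response Q.
Player C against (T, P): payoffs 0, 9, 1 → best response II.
Player C against (T, Q): payoffs 6, 1, 3 → best response I.
Player C against (B, P): payoffs 4, 0, 2 → best response I.
Player C against (B, Q): payoffs 4, 5, 2 → best response II.
No profile is a mutual best response for all players.

There is no pure-strategy Nash equilibrium.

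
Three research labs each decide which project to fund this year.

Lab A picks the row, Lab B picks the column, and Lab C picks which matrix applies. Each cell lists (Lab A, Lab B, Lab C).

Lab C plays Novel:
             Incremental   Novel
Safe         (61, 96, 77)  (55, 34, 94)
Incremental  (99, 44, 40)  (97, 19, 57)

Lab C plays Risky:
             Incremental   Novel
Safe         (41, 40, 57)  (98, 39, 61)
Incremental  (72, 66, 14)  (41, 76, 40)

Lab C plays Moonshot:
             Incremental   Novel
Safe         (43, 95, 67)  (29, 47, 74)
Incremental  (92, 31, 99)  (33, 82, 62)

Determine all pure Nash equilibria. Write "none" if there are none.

Pure NE: (Incremental, Novel, Moonshot)

(Safe, Incremental, Novel): Lab A can switch to Incremental (61 → 99). Not NE.
(Safe, Incremental, Risky): Lab A can switch to Incremental (41 → 72). Not NE.
(Safe, Incremental, Moonshot): Lab A can switch to Incremental (43 → 92). Not NE.
(Safe, Novel, Novel): Lab A can switch to Incremental (55 → 97). Not NE.
(Safe, Novel, Risky): Lab B can switch to Incremental (39 → 40). Not NE.
(Safe, Novel, Moonshot): Lab A can switch to Incremental (29 → 33). Not NE.
(Incremental, Incremental, Novel): Lab C can switch to Moonshot (40 → 99). Not NE.
(Incremental, Incremental, Risky): Lab B can switch to Novel (66 → 76). Not NE.
(Incremental, Incremental, Moonshot): Lab B can switch to Novel (31 → 82). Not NE.
(Incremental, Novel, Novel): Lab B can switch to Incremental (19 → 44). Not NE.
(Incremental, Novel, Moonshot): Lab A gets 33, best alternative 29; Lab B gets 82, best alternative 31; Lab C gets 62, best alternative 57. No profitable deviation — NE.
(The remaining 1 profile has a profitable deviation by the same check.)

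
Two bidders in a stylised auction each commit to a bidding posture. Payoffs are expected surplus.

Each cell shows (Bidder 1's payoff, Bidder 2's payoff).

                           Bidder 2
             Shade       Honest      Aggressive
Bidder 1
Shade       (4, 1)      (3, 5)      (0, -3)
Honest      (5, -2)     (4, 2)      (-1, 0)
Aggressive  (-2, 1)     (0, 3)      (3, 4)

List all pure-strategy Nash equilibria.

For each strategy profile, look for a profitable unilateral deviation.
(Shade, Shade): Bidder 1 can switch to Honest (4 → 5). Not NE.
(Shade, Honest): Bidder 1 can switch to Honest (3 → 4). Not NE.
(Shade, Aggressive): Bidder 1 can switch to Aggressive (0 → 3). Not NE.
(Honest, Shade): Bidder 2 can switch to Honest (-2 → 2). Not NE.
(Honest, Honest): Bidder 1 gets 4, best alternative 3; Bidder 2 gets 2, best alternative 0. No profitable deviation — NE.
(Honest, Aggressive): Bidder 1 can switch to Shade (-1 → 0). Not NE.
(Aggressive, Shade): Bidder 1 can switch to Shade (-2 → 4). Not NE.
(Aggressive, Honest): Bidder 1 can switch to Shade (0 → 3). Not NE.
(Aggressive, Aggressive): Bidder 1 gets 3, best alternative 0; Bidder 2 gets 4, best alternative 3. No profitable deviation — NE.

(Honest, Honest); (Aggressive, Aggressive)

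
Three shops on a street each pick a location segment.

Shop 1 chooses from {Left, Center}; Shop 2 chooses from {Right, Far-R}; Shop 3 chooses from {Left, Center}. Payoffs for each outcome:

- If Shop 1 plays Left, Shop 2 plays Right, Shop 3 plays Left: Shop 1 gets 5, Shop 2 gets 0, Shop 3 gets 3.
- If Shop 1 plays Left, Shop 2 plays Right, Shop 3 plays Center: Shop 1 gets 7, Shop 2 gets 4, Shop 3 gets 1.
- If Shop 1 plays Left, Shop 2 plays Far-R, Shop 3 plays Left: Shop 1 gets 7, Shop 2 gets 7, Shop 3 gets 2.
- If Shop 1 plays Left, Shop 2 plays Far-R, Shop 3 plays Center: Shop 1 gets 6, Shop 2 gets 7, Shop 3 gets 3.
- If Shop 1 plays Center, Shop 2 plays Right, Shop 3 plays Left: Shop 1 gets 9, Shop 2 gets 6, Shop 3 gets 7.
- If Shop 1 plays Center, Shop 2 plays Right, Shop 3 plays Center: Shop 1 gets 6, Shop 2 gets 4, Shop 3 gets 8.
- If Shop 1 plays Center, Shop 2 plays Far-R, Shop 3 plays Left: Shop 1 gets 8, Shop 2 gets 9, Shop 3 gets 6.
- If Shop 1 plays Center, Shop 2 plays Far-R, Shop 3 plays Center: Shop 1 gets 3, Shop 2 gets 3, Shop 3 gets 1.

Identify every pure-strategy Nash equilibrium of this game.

Shop 1 against (Right, Left): payoffs 5, 9 → best response Center.
Shop 1 against (Right, Center): payoffs 7, 6 → best response Left.
Shop 1 against (Far-R, Left): payoffs 7, 8 → best response Center.
Shop 1 against (Far-R, Center): payoffs 6, 3 → best response Left.
Shop 2 against (Left, Left): payoffs 0, 7 → best response Far-R.
Shop 2 against (Left, Center): payoffs 4, 7 → best response Far-R.
Shop 2 against (Center, Left): payoffs 6, 9 → best response Far-R.
Shop 2 against (Center, Center): payoffs 4, 3 → best response Right.
Shop 3 against (Left, Right): payoffs 3, 1 → best response Left.
Shop 3 against (Left, Far-R): payoffs 2, 3 → best response Center.
Shop 3 against (Center, Right): payoffs 7, 8 → best response Center.
Shop 3 against (Center, Far-R): payoffs 6, 1 → best response Left.
Mutual best responses: (Left, Far-R, Center); (Center, Far-R, Left).

Pure-strategy Nash equilibria: (Left, Far-R, Center); (Center, Far-R, Left)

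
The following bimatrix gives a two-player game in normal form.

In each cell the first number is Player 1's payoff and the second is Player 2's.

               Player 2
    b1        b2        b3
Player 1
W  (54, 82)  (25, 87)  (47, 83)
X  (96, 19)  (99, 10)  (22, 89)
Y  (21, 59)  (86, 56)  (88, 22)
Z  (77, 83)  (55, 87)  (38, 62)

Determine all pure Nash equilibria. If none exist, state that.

There is no pure-strategy Nash equilibrium.

Check each profile: it is a Nash equilibrium iff no player can strictly gain by switching unilaterally.
(W, b1): Player 1 can switch to X (54 → 96). Not NE.
(W, b2): Player 1 can switch to X (25 → 99). Not NE.
(W, b3): Player 1 can switch to Y (47 → 88). Not NE.
(X, b1): Player 2 can switch to b3 (19 → 89). Not NE.
(X, b2): Player 2 can switch to b1 (10 → 19). Not NE.
(X, b3): Player 1 can switch to W (22 → 47). Not NE.
(Y, b1): Player 1 can switch to W (21 → 54). Not NE.
(Y, b2): Player 1 can switch to X (86 → 99). Not NE.
(Y, b3): Player 2 can switch to b1 (22 → 59). Not NE.
(Z, b1): Player 1 can switch to X (77 → 96). Not NE.
(The remaining 2 profiles each have a profitable deviation by the same check.)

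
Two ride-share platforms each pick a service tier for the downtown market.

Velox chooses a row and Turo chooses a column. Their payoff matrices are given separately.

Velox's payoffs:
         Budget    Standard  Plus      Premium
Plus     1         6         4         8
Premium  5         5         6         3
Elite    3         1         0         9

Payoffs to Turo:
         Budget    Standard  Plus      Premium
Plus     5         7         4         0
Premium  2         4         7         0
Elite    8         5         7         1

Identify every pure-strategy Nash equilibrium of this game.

The pure Nash equilibria are (Plus, Standard) and (Premium, Plus).

Mark each player's best response to every combination of opponents' strategies; a profile where every player is best-responding is a pure Nash equilibrium.
Velox against Budget: payoffs 1, 5, 3 → best response Premium.
Velox against Standard: payoffs 6, 5, 1 → best response Plus.
Velox against Plus: payoffs 4, 6, 0 → best response Premium.
Velox against Premium: payoffs 8, 3, 9 → best response Elite.
Turo against Plus: payoffs 5, 7, 4, 0 → best response Standard.
Turo against Premium: payoffs 2, 4, 7, 0 → best response Plus.
Turo against Elite: payoffs 8, 5, 7, 1 → best response Budget.
Mutual best responses: (Plus, Standard); (Premium, Plus).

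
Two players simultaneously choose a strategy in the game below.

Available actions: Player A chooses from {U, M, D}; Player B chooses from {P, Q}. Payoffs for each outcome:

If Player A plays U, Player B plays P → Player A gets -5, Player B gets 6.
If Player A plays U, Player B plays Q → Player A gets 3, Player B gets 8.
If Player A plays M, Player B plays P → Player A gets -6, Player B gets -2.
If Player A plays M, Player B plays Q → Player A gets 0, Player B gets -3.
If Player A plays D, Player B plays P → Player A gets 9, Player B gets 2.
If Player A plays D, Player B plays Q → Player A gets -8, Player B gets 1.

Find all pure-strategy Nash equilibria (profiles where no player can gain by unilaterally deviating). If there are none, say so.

Player A against P: payoffs -5, -6, 9 → best response D.
Player A against Q: payoffs 3, 0, -8 → best response U.
Player B against U: payoffs 6, 8 → best response Q.
Player B against M: payoffs -2, -3 → best response P.
Player B against D: payoffs 2, 1 → best response P.
Mutual best responses: (U, Q); (D, P).

Pure-strategy Nash equilibria: (U, Q); (D, P)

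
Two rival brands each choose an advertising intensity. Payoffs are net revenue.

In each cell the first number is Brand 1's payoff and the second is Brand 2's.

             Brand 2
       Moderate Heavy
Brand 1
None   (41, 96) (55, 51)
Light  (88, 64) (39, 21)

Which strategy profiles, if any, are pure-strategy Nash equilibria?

(None, Moderate): Brand 1 can switch to Light (41 → 88). Not NE.
(None, Heavy): Brand 2 can switch to Moderate (51 → 96). Not NE.
(Light, Moderate): Brand 1 gets 88, best alternative 41; Brand 2 gets 64, best alternative 21. No profitable deviation — NE.
(Light, Heavy): Brand 1 can switch to None (39 → 55). Not NE.

The unique pure-strategy Nash equilibrium is (Light, Moderate).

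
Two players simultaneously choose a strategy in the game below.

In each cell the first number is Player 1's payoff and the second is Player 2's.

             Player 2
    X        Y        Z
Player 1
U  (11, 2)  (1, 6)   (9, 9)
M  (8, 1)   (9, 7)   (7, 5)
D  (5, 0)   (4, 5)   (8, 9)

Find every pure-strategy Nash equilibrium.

(U, Z) and (M, Y)

Player 1 against X: payoffs 11, 8, 5 → best response U.
Player 1 against Y: payoffs 1, 9, 4 → best response M.
Player 1 against Z: payoffs 9, 7, 8 → best response U.
Player 2 against U: payoffs 2, 6, 9 → best response Z.
Player 2 against M: payoffs 1, 7, 5 → best response Y.
Player 2 against D: payoffs 0, 5, 9 → best response Z.
Mutual best responses: (U, Z); (M, Y).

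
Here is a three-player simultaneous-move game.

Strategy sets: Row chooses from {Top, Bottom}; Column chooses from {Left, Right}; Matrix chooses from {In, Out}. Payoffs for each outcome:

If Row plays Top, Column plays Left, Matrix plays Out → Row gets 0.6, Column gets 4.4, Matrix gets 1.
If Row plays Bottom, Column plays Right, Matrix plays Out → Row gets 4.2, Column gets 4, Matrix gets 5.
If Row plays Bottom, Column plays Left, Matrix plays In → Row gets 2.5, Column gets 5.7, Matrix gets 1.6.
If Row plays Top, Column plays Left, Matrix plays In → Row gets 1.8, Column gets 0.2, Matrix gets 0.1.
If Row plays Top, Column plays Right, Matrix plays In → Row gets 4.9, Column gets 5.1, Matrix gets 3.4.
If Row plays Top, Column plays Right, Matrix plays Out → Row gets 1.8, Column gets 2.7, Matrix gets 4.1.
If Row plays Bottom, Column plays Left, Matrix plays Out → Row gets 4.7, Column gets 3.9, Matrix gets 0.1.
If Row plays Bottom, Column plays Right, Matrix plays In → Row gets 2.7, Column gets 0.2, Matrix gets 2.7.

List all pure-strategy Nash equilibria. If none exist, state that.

(Bottom, Left, In); (Bottom, Right, Out)

Row against (Left, In): payoffs 1.8, 2.5 → best response Bottom.
Row against (Left, Out): payoffs 0.6, 4.7 → best response Bottom.
Row against (Right, In): payoffs 4.9, 2.7 → best response Top.
Row against (Right, Out): payoffs 1.8, 4.2 → best response Bottom.
Column against (Top, In): payoffs 0.2, 5.1 → best response Right.
Column against (Top, Out): payoffs 4.4, 2.7 → best response Left.
Column against (Bottom, In): payoffs 5.7, 0.2 → best response Left.
Column against (Bottom, Out): payoffs 3.9, 4 → best response Right.
Matrix against (Top, Left): payoffs 0.1, 1 → best response Out.
Matrix against (Top, Right): payoffs 3.4, 4.1 → best response Out.
Matrix against (Bottom, Left): payoffs 1.6, 0.1 → best response In.
Matrix against (Bottom, Right): payoffs 2.7, 5 → best response Out.
Mutual best responses: (Bottom, Left, In); (Bottom, Right, Out).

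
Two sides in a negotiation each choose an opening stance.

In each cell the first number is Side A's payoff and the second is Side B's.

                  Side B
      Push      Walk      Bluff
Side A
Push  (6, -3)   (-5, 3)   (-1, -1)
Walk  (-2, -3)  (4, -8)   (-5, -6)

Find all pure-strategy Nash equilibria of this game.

There is no pure-strategy Nash equilibrium.

(Push, Push): Side B can switch to Walk (-3 → 3). Not NE.
(Push, Walk): Side A can switch to Walk (-5 → 4). Not NE.
(Push, Bluff): Side B can switch to Walk (-1 → 3). Not NE.
(Walk, Push): Side A can switch to Push (-2 → 6). Not NE.
(Walk, Walk): Side B can switch to Push (-8 → -3). Not NE.
(Walk, Bluff): Side A can switch to Push (-5 → -1). Not NE.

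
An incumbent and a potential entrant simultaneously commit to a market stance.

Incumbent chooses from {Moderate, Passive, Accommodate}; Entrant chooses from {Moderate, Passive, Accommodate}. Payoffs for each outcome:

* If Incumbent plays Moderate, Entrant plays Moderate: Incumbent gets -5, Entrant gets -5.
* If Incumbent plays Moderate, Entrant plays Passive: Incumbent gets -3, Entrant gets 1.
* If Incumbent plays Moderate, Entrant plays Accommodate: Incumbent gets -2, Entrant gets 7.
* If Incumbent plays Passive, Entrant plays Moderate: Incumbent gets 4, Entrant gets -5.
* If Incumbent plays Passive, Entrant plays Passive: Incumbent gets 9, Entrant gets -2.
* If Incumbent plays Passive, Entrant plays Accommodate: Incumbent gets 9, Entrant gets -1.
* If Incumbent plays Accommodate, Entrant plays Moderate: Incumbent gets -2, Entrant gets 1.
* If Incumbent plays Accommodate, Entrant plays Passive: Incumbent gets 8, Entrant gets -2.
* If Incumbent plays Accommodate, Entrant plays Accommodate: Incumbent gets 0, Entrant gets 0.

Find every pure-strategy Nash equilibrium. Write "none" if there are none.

(Passive, Accommodate)

Incumbent against Moderate: payoffs -5, 4, -2 → best response Passive.
Incumbent against Passive: payoffs -3, 9, 8 → best response Passive.
Incumbent against Accommodate: payoffs -2, 9, 0 → best response Passive.
Entrant against Moderate: payoffs -5, 1, 7 → best response Accommodate.
Entrant against Passive: payoffs -5, -2, -1 → best response Accommodate.
Entrant against Accommodate: payoffs 1, -2, 0 → best response Moderate.
Mutual best responses: (Passive, Accommodate).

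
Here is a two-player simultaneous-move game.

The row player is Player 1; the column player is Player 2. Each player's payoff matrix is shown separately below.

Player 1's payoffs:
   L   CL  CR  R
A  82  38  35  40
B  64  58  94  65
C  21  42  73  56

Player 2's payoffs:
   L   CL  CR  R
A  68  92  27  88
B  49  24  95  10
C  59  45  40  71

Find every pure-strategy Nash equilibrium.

Player 1 against L: payoffs 82, 64, 21 → best response A.
Player 1 against CL: payoffs 38, 58, 42 → best response B.
Player 1 against CR: payoffs 35, 94, 73 → best response B.
Player 1 against R: payoffs 40, 65, 56 → best response B.
Player 2 against A: payoffs 68, 92, 27, 88 → best response CL.
Player 2 against B: payoffs 49, 24, 95, 10 → best response CR.
Player 2 against C: payoffs 59, 45, 40, 71 → best response R.
Mutual best responses: (B, CR).

Pure NE: (B, CR)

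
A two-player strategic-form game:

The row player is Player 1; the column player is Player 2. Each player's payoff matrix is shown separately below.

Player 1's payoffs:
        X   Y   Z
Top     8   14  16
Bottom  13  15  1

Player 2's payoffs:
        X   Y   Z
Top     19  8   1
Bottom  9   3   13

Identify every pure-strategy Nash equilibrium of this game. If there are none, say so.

Player 1 against X: payoffs 8, 13 → best response Bottom.
Player 1 against Y: payoffs 14, 15 → best response Bottom.
Player 1 against Z: payoffs 16, 1 → best response Top.
Player 2 against Top: payoffs 19, 8, 1 → best response X.
Player 2 against Bottom: payoffs 9, 3, 13 → best response Z.
No profile is a mutual best response for all players.

No pure-strategy Nash equilibrium.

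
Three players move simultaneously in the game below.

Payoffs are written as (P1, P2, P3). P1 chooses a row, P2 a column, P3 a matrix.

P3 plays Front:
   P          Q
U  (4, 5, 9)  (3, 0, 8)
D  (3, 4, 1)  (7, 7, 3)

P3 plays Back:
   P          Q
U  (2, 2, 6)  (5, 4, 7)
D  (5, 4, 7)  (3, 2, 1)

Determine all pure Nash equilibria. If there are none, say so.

(U, P, Front); (D, P, Back); (D, Q, Front)

P1 against (P, Front): payoffs 4, 3 → best response U.
P1 against (P, Back): payoffs 2, 5 → best response D.
P1 against (Q, Front): payoffs 3, 7 → best response D.
P1 against (Q, Back): payoffs 5, 3 → best response U.
P2 against (U, Front): payoffs 5, 0 → best response P.
P2 against (U, Back): payoffs 2, 4 → best response Q.
P2 against (D, Front): payoffs 4, 7 → best response Q.
P2 against (D, Back): payoffs 4, 2 → best response P.
P3 against (U, P): payoffs 9, 6 → best response Front.
P3 against (U, Q): payoffs 8, 7 → best response Front.
P3 against (D, P): payoffs 1, 7 → best response Back.
P3 against (D, Q): payoffs 3, 1 → best response Front.
Mutual best responses: (U, P, Front); (D, P, Back); (D, Q, Front).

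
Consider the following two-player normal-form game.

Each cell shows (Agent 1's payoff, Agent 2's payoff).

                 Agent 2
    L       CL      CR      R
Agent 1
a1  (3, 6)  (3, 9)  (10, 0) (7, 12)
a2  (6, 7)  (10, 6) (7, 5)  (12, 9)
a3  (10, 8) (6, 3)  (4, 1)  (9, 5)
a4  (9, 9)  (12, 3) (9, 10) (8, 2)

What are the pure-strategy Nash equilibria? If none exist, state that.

Pure-strategy Nash equilibria: (a2, R); (a3, L)

Agent 1 against L: payoffs 3, 6, 10, 9 → best response a3.
Agent 1 against CL: payoffs 3, 10, 6, 12 → best response a4.
Agent 1 against CR: payoffs 10, 7, 4, 9 → best response a1.
Agent 1 against R: payoffs 7, 12, 9, 8 → best response a2.
Agent 2 against a1: payoffs 6, 9, 0, 12 → best response R.
Agent 2 against a2: payoffs 7, 6, 5, 9 → best response R.
Agent 2 against a3: payoffs 8, 3, 1, 5 → best response L.
Agent 2 against a4: payoffs 9, 3, 10, 2 → best response CR.
Mutual best responses: (a2, R); (a3, L).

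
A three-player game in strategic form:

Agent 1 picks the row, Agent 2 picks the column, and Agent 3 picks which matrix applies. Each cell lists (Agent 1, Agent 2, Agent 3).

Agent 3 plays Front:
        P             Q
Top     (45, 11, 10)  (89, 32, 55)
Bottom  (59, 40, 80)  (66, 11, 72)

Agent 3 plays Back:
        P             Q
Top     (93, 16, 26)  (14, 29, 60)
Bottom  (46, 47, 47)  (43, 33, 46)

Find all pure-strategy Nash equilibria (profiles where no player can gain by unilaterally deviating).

Pure NE: (Bottom, P, Front)

For each player, find the best response to each opponent profile; mutual best responses are the pure NE.
Agent 1 against (P, Front): payoffs 45, 59 → best response Bottom.
Agent 1 against (P, Back): payoffs 93, 46 → best response Top.
Agent 1 against (Q, Front): payoffs 89, 66 → best response Top.
Agent 1 against (Q, Back): payoffs 14, 43 → best response Bottom.
Agent 2 against (Top, Front): payoffs 11, 32 → best response Q.
Agent 2 against (Top, Back): payoffs 16, 29 → best response Q.
Agent 2 against (Bottom, Front): payoffs 40, 11 → best response P.
Agent 2 against (Bottom, Back): payoffs 47, 33 → best response P.
Agent 3 against (Top, P): payoffs 10, 26 → best response Back.
Agent 3 against (Top, Q): payoffs 55, 60 → best response Back.
Agent 3 against (Bottom, P): payoffs 80, 47 → best response Front.
Agent 3 against (Bottom, Q): payoffs 72, 46 → best response Front.
Mutual best responses: (Bottom, P, Front).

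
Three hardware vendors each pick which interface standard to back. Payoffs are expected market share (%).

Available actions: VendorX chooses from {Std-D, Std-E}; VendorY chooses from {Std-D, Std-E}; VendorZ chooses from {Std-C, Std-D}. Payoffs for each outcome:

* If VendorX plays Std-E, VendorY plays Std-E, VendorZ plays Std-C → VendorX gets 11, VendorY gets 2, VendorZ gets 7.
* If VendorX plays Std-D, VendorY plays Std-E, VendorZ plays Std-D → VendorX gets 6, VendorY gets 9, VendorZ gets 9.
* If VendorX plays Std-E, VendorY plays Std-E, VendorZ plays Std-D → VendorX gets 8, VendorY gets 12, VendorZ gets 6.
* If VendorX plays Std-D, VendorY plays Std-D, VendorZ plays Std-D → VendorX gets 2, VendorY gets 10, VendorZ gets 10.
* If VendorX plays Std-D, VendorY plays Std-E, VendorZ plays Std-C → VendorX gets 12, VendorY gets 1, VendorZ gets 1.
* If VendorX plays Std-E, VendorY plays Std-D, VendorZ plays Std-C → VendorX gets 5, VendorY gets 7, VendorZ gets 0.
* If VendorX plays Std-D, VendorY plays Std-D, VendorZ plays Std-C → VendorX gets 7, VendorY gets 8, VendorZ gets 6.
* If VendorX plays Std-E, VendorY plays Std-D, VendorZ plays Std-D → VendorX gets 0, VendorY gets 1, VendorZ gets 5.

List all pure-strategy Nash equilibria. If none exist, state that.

Pure NE: (Std-D, Std-D, Std-D)

Mark each player's best response to every combination of opponents' strategies; a profile where every player is best-responding is a pure Nash equilibrium.
VendorX against (Std-D, Std-C): payoffs 7, 5 → best response Std-D.
VendorX against (Std-D, Std-D): payoffs 2, 0 → best response Std-D.
VendorX against (Std-E, Std-C): payoffs 12, 11 → best response Std-D.
VendorX against (Std-E, Std-D): payoffs 6, 8 → best response Std-E.
VendorY against (Std-D, Std-C): payoffs 8, 1 → best response Std-D.
VendorY against (Std-D, Std-D): payoffs 10, 9 → best response Std-D.
VendorY against (Std-E, Std-C): payoffs 7, 2 → best response Std-D.
VendorY against (Std-E, Std-D): payoffs 1, 12 → best response Std-E.
VendorZ against (Std-D, Std-D): payoffs 6, 10 → best response Std-D.
VendorZ against (Std-D, Std-E): payoffs 1, 9 → best response Std-D.
VendorZ against (Std-E, Std-D): payoffs 0, 5 → best response Std-D.
VendorZ against (Std-E, Std-E): payoffs 7, 6 → best response Std-C.
Mutual best responses: (Std-D, Std-D, Std-D).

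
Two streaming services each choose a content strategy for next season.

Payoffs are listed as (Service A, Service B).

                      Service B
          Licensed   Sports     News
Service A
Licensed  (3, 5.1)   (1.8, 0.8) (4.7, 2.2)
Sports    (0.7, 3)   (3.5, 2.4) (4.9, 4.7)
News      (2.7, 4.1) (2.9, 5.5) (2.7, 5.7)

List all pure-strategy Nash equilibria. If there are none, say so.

Service A against Licensed: payoffs 3, 0.7, 2.7 → best response Licensed.
Service A against Sports: payoffs 1.8, 3.5, 2.9 → best response Sports.
Service A against News: payoffs 4.7, 4.9, 2.7 → best response Sports.
Service B against Licensed: payoffs 5.1, 0.8, 2.2 → best response Licensed.
Service B against Sports: payoffs 3, 2.4, 4.7 → best response News.
Service B against News: payoffs 4.1, 5.5, 5.7 → best response News.
Mutual best responses: (Licensed, Licensed); (Sports, News).

Pure-strategy Nash equilibria: (Licensed, Licensed); (Sports, News)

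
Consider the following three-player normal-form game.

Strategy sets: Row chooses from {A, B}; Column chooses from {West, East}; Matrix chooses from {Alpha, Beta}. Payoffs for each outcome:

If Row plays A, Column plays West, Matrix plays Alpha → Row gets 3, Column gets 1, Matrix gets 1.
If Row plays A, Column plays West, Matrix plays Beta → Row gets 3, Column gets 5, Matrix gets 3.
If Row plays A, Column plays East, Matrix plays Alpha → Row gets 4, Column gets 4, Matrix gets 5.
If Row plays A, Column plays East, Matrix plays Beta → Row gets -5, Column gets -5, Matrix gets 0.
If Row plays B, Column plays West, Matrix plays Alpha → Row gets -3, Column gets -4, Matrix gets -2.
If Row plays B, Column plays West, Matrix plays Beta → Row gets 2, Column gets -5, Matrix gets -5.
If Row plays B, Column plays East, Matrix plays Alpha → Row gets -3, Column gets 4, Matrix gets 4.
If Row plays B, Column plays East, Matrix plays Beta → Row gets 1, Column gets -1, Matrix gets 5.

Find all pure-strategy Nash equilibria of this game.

Pure-strategy Nash equilibria: (A, West, Beta) and (A, East, Alpha) and (B, East, Beta)

(A, West, Alpha): Column can switch to East (1 → 4). Not NE.
(A, West, Beta): Row gets 3, best alternative 2; Column gets 5, best alternative -5; Matrix gets 3, best alternative 1. No profitable deviation — NE.
(A, East, Alpha): Row gets 4, best alternative -3; Column gets 4, best alternative 1; Matrix gets 5, best alternative 0. No profitable deviation — NE.
(A, East, Beta): Row can switch to B (-5 → 1). Not NE.
(B, West, Alpha): Row can switch to A (-3 → 3). Not NE.
(B, West, Beta): Row can switch to A (2 → 3). Not NE.
(B, East, Alpha): Row can switch to A (-3 → 4). Not NE.
(B, East, Beta): Row gets 1, best alternative -5; Column gets -1, best alternative -5; Matrix gets 5, best alternative 4. No profitable deviation — NE.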